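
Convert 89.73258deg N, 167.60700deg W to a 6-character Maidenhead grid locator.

Add 180° to longitude and 90° to latitude: 12.3930, 179.7326.
Field: lon ⌊12.3930/20⌋ = 0 → A; lat ⌊179.7326/10⌋ = 17 → R.
Square: lon ⌊12.3930/2⌋ = 6; lat ⌊9.7326/1⌋ = 9.
Subsquare: lon ⌊0.3930/0.0833333⌋ = 4 → e; lat ⌊0.7326/0.0416667⌋ = 17 → r.

AR69er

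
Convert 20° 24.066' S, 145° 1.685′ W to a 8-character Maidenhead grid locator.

Offset from 180°W / 90°S: lon 34.97192°, lat 69.59890°.
Field: lon ⌊34.97192/20⌋ = 1 → B; lat ⌊69.59890/10⌋ = 6 → G.
Square: lon ⌊14.97192/2⌋ = 7; lat ⌊9.59890/1⌋ = 9.
Subsquare: lon ⌊0.97192/0.0833333⌋ = 11 → l; lat ⌊0.59890/0.0416667⌋ = 14 → o.
Extended square: lon ⌊0.05525/0.00833333⌋ = 6; lat ⌊0.01557/0.00416667⌋ = 3.

BG79lo63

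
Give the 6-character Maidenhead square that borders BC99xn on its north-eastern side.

CC09ao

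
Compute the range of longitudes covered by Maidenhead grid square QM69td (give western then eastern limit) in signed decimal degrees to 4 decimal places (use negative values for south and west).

Field Q=16, M=12: +16·20° lon, +12·10° lat → SW at lon 140°, lat 30°.
Square 6, 9: +6·2° lon, +9·1° lat → SW at lon 152°, lat 39°.
Subsquare t=19, d=3: +19·0.0833333° lon, +3·0.0416667° lat → SW at lon 153.583°, lat 39.125°.
Cell spans 0.0833333° lon × 0.0416667° lat.
west 153.5833, east 153.6667.

153.5833, 153.6667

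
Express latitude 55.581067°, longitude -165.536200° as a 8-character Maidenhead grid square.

AO75fn59

Shift to the Maidenhead origin (180°W, 90°S): lon 14.46380, lat 145.58107.
Field (20°×10°, letters A–R): lon ⌊14.46380/20⌋ = 0 → A; lat ⌊145.58107/10⌋ = 14 → O.
Square (2°×1°, digits 0–9): lon ⌊14.46380/2⌋ = 7; lat ⌊5.58107/1⌋ = 5.
Subsquare (5′×2.5′, letters a–x): lon ⌊0.46380/0.0833333⌋ = 5 → f; lat ⌊0.58107/0.0416667⌋ = 13 → n.
Extended square (30″×15″, digits 0–9): lon ⌊0.04713/0.00833333⌋ = 5; lat ⌊0.03940/0.00416667⌋ = 9.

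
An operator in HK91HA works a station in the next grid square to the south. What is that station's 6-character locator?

HK90hx

Latitude subsquare a = 0; −1 → -1, wraps to 23 = x, carry into square.
Latitude square 1; −1 → 0.
The longitude characters are unchanged.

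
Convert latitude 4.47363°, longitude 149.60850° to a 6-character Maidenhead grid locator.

QJ44tl

Add 180° to longitude and 90° to latitude: 329.6085, 94.4736.
Field (20°×10°, letters A–R): lon ⌊329.6085/20⌋ = 16 → Q; lat ⌊94.4736/10⌋ = 9 → J.
Square (2°×1°, digits 0–9): lon ⌊9.6085/2⌋ = 4; lat ⌊4.4736/1⌋ = 4.
Subsquare (5′×2.5′, letters a–x): lon ⌊1.6085/0.0833333⌋ = 19 → t; lat ⌊0.4736/0.0416667⌋ = 11 → l.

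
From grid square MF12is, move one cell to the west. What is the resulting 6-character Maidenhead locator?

MF12hs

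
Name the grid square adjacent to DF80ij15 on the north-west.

DF80ij06

Longitude extended square 1; −1 → 0.
Latitude extended square 5; +1 → 6.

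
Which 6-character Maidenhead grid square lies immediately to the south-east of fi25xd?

FI35ac

Longitude subsquare x = 23; +1 → 24, wraps to 0 = a, carry into square.
Longitude square 2; +1 → 3.
Latitude subsquare d = 3; −1 → 2 = c.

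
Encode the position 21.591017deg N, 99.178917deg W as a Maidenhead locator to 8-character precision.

EL01jo81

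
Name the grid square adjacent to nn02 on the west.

Longitude square 0; −1 → -1, wraps to 9, carry into field.
Longitude field N = 13; −1 → 12 = M.
The latitude characters are unchanged.

MN92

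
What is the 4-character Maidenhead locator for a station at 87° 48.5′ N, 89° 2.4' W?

ER57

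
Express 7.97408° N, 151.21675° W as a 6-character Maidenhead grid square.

BJ47jx

Add 180° to longitude and 90° to latitude: 28.7833, 97.9741.
Field: 28.7833/20 → 1 → B, 97.9741/10 → 9 → J; chars BJ.
Square: 8.7833/2 → 4, 7.9741/1 → 7; chars 47.
Subsquare: 0.7833/0.0833333 → 9 → j, 0.9741/0.0416667 → 23 → x; chars jx.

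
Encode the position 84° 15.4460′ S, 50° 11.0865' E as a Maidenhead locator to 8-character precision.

Add 180° to longitude and 90° to latitude: 230.18478, 5.74257.
Field: 230.18478/20 → 11 → L, 5.74257/10 → 0 → A; chars LA.
Square: 10.18478/2 → 5, 5.74257/1 → 5; chars 55.
Subsquare: 0.18478/0.0833333 → 2 → c, 0.74257/0.0416667 → 17 → r; chars cr.
Extended square: 0.01811/0.00833333 → 2, 0.03423/0.00416667 → 8; chars 28.

LA55cr28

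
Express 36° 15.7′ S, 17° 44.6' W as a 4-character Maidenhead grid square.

Offset from 180°W / 90°S: lon 162.26°, lat 53.74°.
Field: 162.26/20 → 8 → I, 53.74/10 → 5 → F; chars IF.
Square: 2.26/2 → 1, 3.74/1 → 3; chars 13.

IF13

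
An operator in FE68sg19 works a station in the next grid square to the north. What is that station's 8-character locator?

FE68sh10

Latitude extended square 9; +1 → 10, wraps to 0, carry into subsquare.
Latitude subsquare g = 6; +1 → 7 = h.
The longitude characters are unchanged.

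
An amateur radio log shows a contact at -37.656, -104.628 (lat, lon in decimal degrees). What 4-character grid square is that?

DF72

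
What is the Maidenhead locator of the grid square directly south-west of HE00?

GD99

Longitude square 0; −1 → -1, wraps to 9, carry into field.
Longitude field H = 7; −1 → 6 = G.
Latitude square 0; −1 → -1, wraps to 9, carry into field.
Latitude field E = 4; −1 → 3 = D.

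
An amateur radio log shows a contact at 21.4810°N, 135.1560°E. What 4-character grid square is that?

Add 180° to longitude and 90° to latitude: 315.16, 111.48.
Field: lon ⌊315.16/20⌋ = 15 → P; lat ⌊111.48/10⌋ = 11 → L.
Square: lon ⌊15.16/2⌋ = 7; lat ⌊1.48/1⌋ = 1.

PL71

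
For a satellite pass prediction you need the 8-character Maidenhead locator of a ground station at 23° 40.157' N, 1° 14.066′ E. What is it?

JL03oq80

Offset from 180°W / 90°S: lon 181.23443°, lat 113.66928°.
Field (20°×10°, letters A–R): lon ⌊181.23443/20⌋ = 9 → J; lat ⌊113.66928/10⌋ = 11 → L.
Square (2°×1°, digits 0–9): lon ⌊1.23443/2⌋ = 0; lat ⌊3.66928/1⌋ = 3.
Subsquare (5′×2.5′, letters a–x): lon ⌊1.23443/0.0833333⌋ = 14 → o; lat ⌊0.66928/0.0416667⌋ = 16 → q.
Extended square (30″×15″, digits 0–9): lon ⌊0.06777/0.00833333⌋ = 8; lat ⌊0.00262/0.00416667⌋ = 0.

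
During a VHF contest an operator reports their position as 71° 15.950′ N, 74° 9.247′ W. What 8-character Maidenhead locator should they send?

Shift to the Maidenhead origin (180°W, 90°S): lon 105.84588, lat 161.26583.
Field: 105.84588/20 → 5 → F, 161.26583/10 → 16 → Q; chars FQ.
Square: 5.84588/2 → 2, 1.26583/1 → 1; chars 21.
Subsquare: 1.84588/0.0833333 → 22 → w, 0.26583/0.0416667 → 6 → g; chars wg.
Extended square: 0.01255/0.00833333 → 1, 0.01583/0.00416667 → 3; chars 13.

FQ21wg13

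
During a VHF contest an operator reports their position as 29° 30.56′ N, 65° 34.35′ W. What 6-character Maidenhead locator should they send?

Shift to the Maidenhead origin (180°W, 90°S): lon 114.4275, lat 119.5093.
Field: 114.4275/20 → 5 → F, 119.5093/10 → 11 → L; chars FL.
Square: 14.4275/2 → 7, 9.5093/1 → 9; chars 79.
Subsquare: 0.4275/0.0833333 → 5 → f, 0.5093/0.0416667 → 12 → m; chars fm.

FL79fm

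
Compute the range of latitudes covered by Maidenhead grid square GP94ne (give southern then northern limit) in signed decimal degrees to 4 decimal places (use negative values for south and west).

Field G=6, P=15: +6·20° lon, +15·10° lat → SW at lon -60°, lat 60°.
Square 9, 4: +9·2° lon, +4·1° lat → SW at lon -42°, lat 64°.
Subsquare n=13, e=4: +13·0.0833333° lon, +4·0.0416667° lat → SW at lon -40.9167°, lat 64.1667°.
Cell spans 0.0833333° lon × 0.0416667° lat.
south 64.1667, north 64.2083.

64.1667, 64.2083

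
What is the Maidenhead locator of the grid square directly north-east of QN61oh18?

QN61oh29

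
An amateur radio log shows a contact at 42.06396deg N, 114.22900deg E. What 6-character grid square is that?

ON72cb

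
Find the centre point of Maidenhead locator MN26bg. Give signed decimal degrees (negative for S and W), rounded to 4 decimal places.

46.2708, 64.1250

Field M=12, N=13: +12·20° lon, +13·10° lat → SW at lon 60°, lat 40°.
Square 2, 6: +2·2° lon, +6·1° lat → SW at lon 64°, lat 46°.
Subsquare b=1, g=6: +1·0.0833333° lon, +6·0.0416667° lat → SW at lon 64.0833°, lat 46.25°.
Cell spans 0.0833333° lon × 0.0416667° lat. Centre is SW corner plus half of each.
latitude 46.2708, longitude 64.1250.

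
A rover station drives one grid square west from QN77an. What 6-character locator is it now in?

QN67xn

Longitude subsquare a = 0; −1 → -1, wraps to 23 = x, carry into square.
Longitude square 7; −1 → 6.
The latitude characters are unchanged.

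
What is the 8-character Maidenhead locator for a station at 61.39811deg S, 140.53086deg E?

QC08go34

Shift to the Maidenhead origin (180°W, 90°S): lon 320.53086, lat 28.60189.
Field: lon ⌊320.53086/20⌋ = 16 → Q; lat ⌊28.60189/10⌋ = 2 → C.
Square: lon ⌊0.53086/2⌋ = 0; lat ⌊8.60189/1⌋ = 8.
Subsquare: lon ⌊0.53086/0.0833333⌋ = 6 → g; lat ⌊0.60189/0.0416667⌋ = 14 → o.
Extended square: lon ⌊0.03086/0.00833333⌋ = 3; lat ⌊0.01856/0.00416667⌋ = 4.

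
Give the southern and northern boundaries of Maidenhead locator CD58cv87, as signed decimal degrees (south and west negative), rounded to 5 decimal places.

-51.09583, -51.09167

Field C=2, D=3: +2·20° lon, +3·10° lat → SW at lon -140°, lat -60°.
Square 5, 8: +5·2° lon, +8·1° lat → SW at lon -130°, lat -52°.
Subsquare c=2, v=21: +2·0.0833333° lon, +21·0.0416667° lat → SW at lon -129.833°, lat -51.125°.
Extended square 8, 7: +8·0.00833333° lon, +7·0.00416667° lat → SW at lon -129.767°, lat -51.0958°.
Cell spans 0.00833333° lon × 0.00416667° lat.
south -51.09583, north -51.09167.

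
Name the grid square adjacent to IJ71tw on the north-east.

Longitude subsquare t = 19; +1 → 20 = u.
Latitude subsquare w = 22; +1 → 23 = x.

IJ71ux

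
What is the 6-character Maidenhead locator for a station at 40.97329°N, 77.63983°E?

MN80tx

Add 180° to longitude and 90° to latitude: 257.6398, 130.9733.
Field: lon ⌊257.6398/20⌋ = 12 → M; lat ⌊130.9733/10⌋ = 13 → N.
Square: lon ⌊17.6398/2⌋ = 8; lat ⌊0.9733/1⌋ = 0.
Subsquare: lon ⌊1.6398/0.0833333⌋ = 19 → t; lat ⌊0.9733/0.0416667⌋ = 23 → x.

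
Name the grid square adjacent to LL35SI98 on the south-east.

Longitude extended square 9; +1 → 10, wraps to 0, carry into subsquare.
Longitude subsquare s = 18; +1 → 19 = t.
Latitude extended square 8; −1 → 7.

LL35ti07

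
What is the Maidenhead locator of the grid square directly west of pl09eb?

PL09db

Longitude subsquare e = 4; −1 → 3 = d.
The latitude characters are unchanged.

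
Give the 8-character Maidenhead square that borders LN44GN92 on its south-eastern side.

LN44hn01

Longitude extended square 9; +1 → 10, wraps to 0, carry into subsquare.
Longitude subsquare g = 6; +1 → 7 = h.
Latitude extended square 2; −1 → 1.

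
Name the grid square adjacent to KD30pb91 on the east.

KD30qb01

Longitude extended square 9; +1 → 10, wraps to 0, carry into subsquare.
Longitude subsquare p = 15; +1 → 16 = q.
The latitude characters are unchanged.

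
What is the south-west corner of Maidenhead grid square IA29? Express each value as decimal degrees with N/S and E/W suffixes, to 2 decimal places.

81.00° S, 16.00° W

Field I=8, A=0: +8·20° lon, +0·10° lat → SW at lon -20°, lat -90°.
Square 2, 9: +2·2° lon, +9·1° lat → SW at lon -16°, lat -81°.
latitude 81.00° S, longitude 16.00° W.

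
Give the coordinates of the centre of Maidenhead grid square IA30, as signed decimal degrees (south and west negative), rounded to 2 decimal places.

-89.50, -13.00

Field I=8, A=0: +8·20° lon, +0·10° lat → SW at lon -20°, lat -90°.
Square 3, 0: +3·2° lon, +0·1° lat → SW at lon -14°, lat -90°.
Cell spans 2° lon × 1° lat. Centre is SW corner plus half of each.
latitude -89.50, longitude -13.00.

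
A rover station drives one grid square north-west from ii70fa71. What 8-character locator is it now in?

Longitude extended square 7; −1 → 6.
Latitude extended square 1; +1 → 2.

II70fa62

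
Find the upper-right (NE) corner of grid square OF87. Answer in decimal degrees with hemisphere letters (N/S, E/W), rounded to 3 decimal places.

32.000° S, 118.000° E

Field O=14, F=5: +14·20° lon, +5·10° lat → SW at lon 100°, lat -40°.
Square 8, 7: +8·2° lon, +7·1° lat → SW at lon 116°, lat -33°.
Cell spans 2° lon × 1° lat. NE corner is SW corner plus one full cell.
latitude 32.000° S, longitude 118.000° E.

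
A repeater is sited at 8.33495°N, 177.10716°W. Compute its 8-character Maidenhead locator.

AJ18ki70

Offset from 180°W / 90°S: lon 2.89284°, lat 98.33495°.
Field: 2.89284/20 → 0 → A, 98.33495/10 → 9 → J; chars AJ.
Square: 2.89284/2 → 1, 8.33495/1 → 8; chars 18.
Subsquare: 0.89284/0.0833333 → 10 → k, 0.33495/0.0416667 → 8 → i; chars ki.
Extended square: 0.05951/0.00833333 → 7, 0.00162/0.00416667 → 0; chars 70.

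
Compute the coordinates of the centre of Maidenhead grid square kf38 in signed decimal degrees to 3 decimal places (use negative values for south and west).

Field K=10, F=5: +10·20° lon, +5·10° lat → SW at lon 20°, lat -40°.
Square 3, 8: +3·2° lon, +8·1° lat → SW at lon 26°, lat -32°.
Cell spans 2° lon × 1° lat. Centre is SW corner plus half of each.
latitude -31.500, longitude 27.000.

-31.500, 27.000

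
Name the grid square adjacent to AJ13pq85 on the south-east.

AJ13pq94

Longitude extended square 8; +1 → 9.
Latitude extended square 5; −1 → 4.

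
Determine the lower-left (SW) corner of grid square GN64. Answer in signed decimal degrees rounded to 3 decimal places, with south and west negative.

Field G=6, N=13: +6·20° lon, +13·10° lat → SW at lon -60°, lat 40°.
Square 6, 4: +6·2° lon, +4·1° lat → SW at lon -48°, lat 44°.
latitude 44.000, longitude -48.000.

44.000, -48.000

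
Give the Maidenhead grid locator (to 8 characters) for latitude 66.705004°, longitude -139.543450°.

CP06fq49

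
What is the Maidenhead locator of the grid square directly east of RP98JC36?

Longitude extended square 3; +1 → 4.
The latitude characters are unchanged.

RP98jc46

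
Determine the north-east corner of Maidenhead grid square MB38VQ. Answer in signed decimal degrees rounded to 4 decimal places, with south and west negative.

Field M=12, B=1: +12·20° lon, +1·10° lat → SW at lon 60°, lat -80°.
Square 3, 8: +3·2° lon, +8·1° lat → SW at lon 66°, lat -72°.
Subsquare v=21, q=16: +21·0.0833333° lon, +16·0.0416667° lat → SW at lon 67.75°, lat -71.3333°.
Cell spans 0.0833333° lon × 0.0416667° lat. NE corner is SW corner plus one full cell.
latitude -71.2917, longitude 67.8333.

-71.2917, 67.8333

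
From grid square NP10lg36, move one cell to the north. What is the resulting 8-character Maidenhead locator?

NP10lg37

Latitude extended square 6; +1 → 7.
The longitude characters are unchanged.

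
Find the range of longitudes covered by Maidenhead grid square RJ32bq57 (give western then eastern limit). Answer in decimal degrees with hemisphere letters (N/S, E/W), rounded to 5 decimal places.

166.12500° E, 166.13333° E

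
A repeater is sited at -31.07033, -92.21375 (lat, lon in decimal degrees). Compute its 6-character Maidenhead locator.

EF38vw

Add 180° to longitude and 90° to latitude: 87.7862, 58.9297.
Field: 87.7862/20 → 4 → E, 58.9297/10 → 5 → F; chars EF.
Square: 7.7862/2 → 3, 8.9297/1 → 8; chars 38.
Subsquare: 1.7862/0.0833333 → 21 → v, 0.9297/0.0416667 → 22 → w; chars vw.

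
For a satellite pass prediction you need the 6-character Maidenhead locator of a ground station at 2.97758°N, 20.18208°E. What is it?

KJ02cx

Offset from 180°W / 90°S: lon 200.1821°, lat 92.9776°.
Field: 200.1821/20 → 10 → K, 92.9776/10 → 9 → J; chars KJ.
Square: 0.1821/2 → 0, 2.9776/1 → 2; chars 02.
Subsquare: 0.1821/0.0833333 → 2 → c, 0.9776/0.0416667 → 23 → x; chars cx.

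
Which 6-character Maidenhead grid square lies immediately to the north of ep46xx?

EP47xa

Latitude subsquare x = 23; +1 → 24, wraps to 0 = a, carry into square.
Latitude square 6; +1 → 7.
The longitude characters are unchanged.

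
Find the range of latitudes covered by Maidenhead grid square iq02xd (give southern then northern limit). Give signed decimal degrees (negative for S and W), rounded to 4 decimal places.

72.1250, 72.1667

Field I=8, Q=16: +8·20° lon, +16·10° lat → SW at lon -20°, lat 70°.
Square 0, 2: +0·2° lon, +2·1° lat → SW at lon -20°, lat 72°.
Subsquare x=23, d=3: +23·0.0833333° lon, +3·0.0416667° lat → SW at lon -18.0833°, lat 72.125°.
Cell spans 0.0833333° lon × 0.0416667° lat.
south 72.1250, north 72.1667.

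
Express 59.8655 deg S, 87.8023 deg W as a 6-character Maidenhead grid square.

ED60cd

Offset from 180°W / 90°S: lon 92.1977°, lat 30.1345°.
Field: 92.1977/20 → 4 → E, 30.1345/10 → 3 → D; chars ED.
Square: 12.1977/2 → 6, 0.1345/1 → 0; chars 60.
Subsquare: 0.1977/0.0833333 → 2 → c, 0.1345/0.0416667 → 3 → d; chars cd.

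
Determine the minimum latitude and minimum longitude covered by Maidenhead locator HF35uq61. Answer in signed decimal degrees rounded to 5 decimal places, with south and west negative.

-34.32917, -32.28333

Field H=7, F=5: +7·20° lon, +5·10° lat → SW at lon -40°, lat -40°.
Square 3, 5: +3·2° lon, +5·1° lat → SW at lon -34°, lat -35°.
Subsquare u=20, q=16: +20·0.0833333° lon, +16·0.0416667° lat → SW at lon -32.3333°, lat -34.3333°.
Extended square 6, 1: +6·0.00833333° lon, +1·0.00416667° lat → SW at lon -32.2833°, lat -34.3292°.
latitude -34.32917, longitude -32.28333.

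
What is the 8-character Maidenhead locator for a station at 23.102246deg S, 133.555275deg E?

PG66sv65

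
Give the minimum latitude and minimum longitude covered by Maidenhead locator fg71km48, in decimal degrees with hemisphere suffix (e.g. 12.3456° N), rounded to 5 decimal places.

Field F=5, G=6: +5·20° lon, +6·10° lat → SW at lon -80°, lat -30°.
Square 7, 1: +7·2° lon, +1·1° lat → SW at lon -66°, lat -29°.
Subsquare k=10, m=12: +10·0.0833333° lon, +12·0.0416667° lat → SW at lon -65.1667°, lat -28.5°.
Extended square 4, 8: +4·0.00833333° lon, +8·0.00416667° lat → SW at lon -65.1333°, lat -28.4667°.
latitude 28.46667° S, longitude 65.13333° W.

28.46667° S, 65.13333° W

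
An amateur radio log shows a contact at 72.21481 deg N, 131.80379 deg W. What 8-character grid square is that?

Offset from 180°W / 90°S: lon 48.19621°, lat 162.21481°.
Field (20°×10°, letters A–R): lon ⌊48.19621/20⌋ = 2 → C; lat ⌊162.21481/10⌋ = 16 → Q.
Square (2°×1°, digits 0–9): lon ⌊8.19621/2⌋ = 4; lat ⌊2.21481/1⌋ = 2.
Subsquare (5′×2.5′, letters a–x): lon ⌊0.19621/0.0833333⌋ = 2 → c; lat ⌊0.21481/0.0416667⌋ = 5 → f.
Extended square (30″×15″, digits 0–9): lon ⌊0.02954/0.00833333⌋ = 3; lat ⌊0.00648/0.00416667⌋ = 1.

CQ42cf31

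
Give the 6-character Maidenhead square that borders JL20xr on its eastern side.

JL30ar

Longitude subsquare x = 23; +1 → 24, wraps to 0 = a, carry into square.
Longitude square 2; +1 → 3.
The latitude characters are unchanged.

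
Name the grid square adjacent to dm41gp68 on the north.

DM41gp69

Latitude extended square 8; +1 → 9.
The longitude characters are unchanged.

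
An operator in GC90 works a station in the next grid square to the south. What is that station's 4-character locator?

GB99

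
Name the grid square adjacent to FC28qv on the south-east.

Longitude subsquare q = 16; +1 → 17 = r.
Latitude subsquare v = 21; −1 → 20 = u.

FC28ru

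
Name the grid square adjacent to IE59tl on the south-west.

IE59sk

Longitude subsquare t = 19; −1 → 18 = s.
Latitude subsquare l = 11; −1 → 10 = k.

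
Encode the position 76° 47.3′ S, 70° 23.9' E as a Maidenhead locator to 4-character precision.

MB53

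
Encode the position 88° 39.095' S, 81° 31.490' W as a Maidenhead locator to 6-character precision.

EA91fi

Add 180° to longitude and 90° to latitude: 98.4752, 1.3484.
Field: lon ⌊98.4752/20⌋ = 4 → E; lat ⌊1.3484/10⌋ = 0 → A.
Square: lon ⌊18.4752/2⌋ = 9; lat ⌊1.3484/1⌋ = 1.
Subsquare: lon ⌊0.4752/0.0833333⌋ = 5 → f; lat ⌊0.3484/0.0416667⌋ = 8 → i.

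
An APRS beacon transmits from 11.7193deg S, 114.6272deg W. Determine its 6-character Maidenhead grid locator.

DH28qg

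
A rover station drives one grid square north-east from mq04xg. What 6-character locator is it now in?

MQ14ah

Longitude subsquare x = 23; +1 → 24, wraps to 0 = a, carry into square.
Longitude square 0; +1 → 1.
Latitude subsquare g = 6; +1 → 7 = h.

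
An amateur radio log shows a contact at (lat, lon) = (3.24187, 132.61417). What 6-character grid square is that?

Shift to the Maidenhead origin (180°W, 90°S): lon 312.6142, lat 93.2419.
Field: lon ⌊312.6142/20⌋ = 15 → P; lat ⌊93.2419/10⌋ = 9 → J.
Square: lon ⌊12.6142/2⌋ = 6; lat ⌊3.2419/1⌋ = 3.
Subsquare: lon ⌊0.6142/0.0833333⌋ = 7 → h; lat ⌊0.2419/0.0416667⌋ = 5 → f.

PJ63hf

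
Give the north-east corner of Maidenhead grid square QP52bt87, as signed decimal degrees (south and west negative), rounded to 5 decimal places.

Field Q=16, P=15: +16·20° lon, +15·10° lat → SW at lon 140°, lat 60°.
Square 5, 2: +5·2° lon, +2·1° lat → SW at lon 150°, lat 62°.
Subsquare b=1, t=19: +1·0.0833333° lon, +19·0.0416667° lat → SW at lon 150.083°, lat 62.7917°.
Extended square 8, 7: +8·0.00833333° lon, +7·0.00416667° lat → SW at lon 150.15°, lat 62.8208°.
Cell spans 0.00833333° lon × 0.00416667° lat. NE corner is SW corner plus one full cell.
latitude 62.82500, longitude 150.15833.

62.82500, 150.15833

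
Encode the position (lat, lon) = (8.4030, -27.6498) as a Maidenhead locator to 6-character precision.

Shift to the Maidenhead origin (180°W, 90°S): lon 152.3502, lat 98.4030.
Field: lon ⌊152.3502/20⌋ = 7 → H; lat ⌊98.4030/10⌋ = 9 → J.
Square: lon ⌊12.3502/2⌋ = 6; lat ⌊8.4030/1⌋ = 8.
Subsquare: lon ⌊0.3502/0.0833333⌋ = 4 → e; lat ⌊0.4030/0.0416667⌋ = 9 → j.

HJ68ej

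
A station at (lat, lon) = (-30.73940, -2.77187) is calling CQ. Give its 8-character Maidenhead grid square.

IF89og72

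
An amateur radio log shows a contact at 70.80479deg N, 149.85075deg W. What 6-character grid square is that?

Shift to the Maidenhead origin (180°W, 90°S): lon 30.1492, lat 160.8048.
Field (20°×10°, letters A–R): 30.1492/20 → 1 → B, 160.8048/10 → 16 → Q; chars BQ.
Square (2°×1°, digits 0–9): 10.1492/2 → 5, 0.8048/1 → 0; chars 50.
Subsquare (5′×2.5′, letters a–x): 0.1492/0.0833333 → 1 → b, 0.8048/0.0416667 → 19 → t; chars bt.

BQ50bt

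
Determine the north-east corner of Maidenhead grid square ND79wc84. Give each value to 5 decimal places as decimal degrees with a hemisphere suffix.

50.89583° S, 95.90833° E

Field N=13, D=3: +13·20° lon, +3·10° lat → SW at lon 80°, lat -60°.
Square 7, 9: +7·2° lon, +9·1° lat → SW at lon 94°, lat -51°.
Subsquare w=22, c=2: +22·0.0833333° lon, +2·0.0416667° lat → SW at lon 95.8333°, lat -50.9167°.
Extended square 8, 4: +8·0.00833333° lon, +4·0.00416667° lat → SW at lon 95.9°, lat -50.9°.
Cell spans 0.00833333° lon × 0.00416667° lat. NE corner is SW corner plus one full cell.
latitude 50.89583° S, longitude 95.90833° E.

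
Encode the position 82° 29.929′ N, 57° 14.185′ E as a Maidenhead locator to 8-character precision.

Offset from 180°W / 90°S: lon 237.23642°, lat 172.49882°.
Field: 237.23642/20 → 11 → L, 172.49882/10 → 17 → R; chars LR.
Square: 17.23642/2 → 8, 2.49882/1 → 2; chars 82.
Subsquare: 1.23642/0.0833333 → 14 → o, 0.49882/0.0416667 → 11 → l; chars ol.
Extended square: 0.06975/0.00833333 → 8, 0.04048/0.00416667 → 9; chars 89.

LR82ol89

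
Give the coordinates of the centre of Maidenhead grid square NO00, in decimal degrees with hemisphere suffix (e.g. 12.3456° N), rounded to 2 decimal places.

Field N=13, O=14: +13·20° lon, +14·10° lat → SW at lon 80°, lat 50°.
Square 0, 0: +0·2° lon, +0·1° lat → SW at lon 80°, lat 50°.
Cell spans 2° lon × 1° lat. Centre is SW corner plus half of each.
latitude 50.50° N, longitude 81.00° E.

50.50° N, 81.00° E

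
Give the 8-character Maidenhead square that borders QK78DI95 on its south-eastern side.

QK78ei04

Longitude extended square 9; +1 → 10, wraps to 0, carry into subsquare.
Longitude subsquare d = 3; +1 → 4 = e.
Latitude extended square 5; −1 → 4.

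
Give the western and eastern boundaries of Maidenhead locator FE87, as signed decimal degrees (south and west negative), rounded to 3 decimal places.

-64.000, -62.000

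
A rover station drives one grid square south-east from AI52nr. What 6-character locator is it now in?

AI52oq

Longitude subsquare n = 13; +1 → 14 = o.
Latitude subsquare r = 17; −1 → 16 = q.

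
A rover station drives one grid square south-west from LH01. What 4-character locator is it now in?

KH90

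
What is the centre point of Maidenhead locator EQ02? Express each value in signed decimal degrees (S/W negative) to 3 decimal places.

72.500, -99.000

Field E=4, Q=16: +4·20° lon, +16·10° lat → SW at lon -100°, lat 70°.
Square 0, 2: +0·2° lon, +2·1° lat → SW at lon -100°, lat 72°.
Cell spans 2° lon × 1° lat. Centre is SW corner plus half of each.
latitude 72.500, longitude -99.000.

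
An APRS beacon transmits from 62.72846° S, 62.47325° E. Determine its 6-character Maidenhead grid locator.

Offset from 180°W / 90°S: lon 242.4733°, lat 27.2715°.
Field: 242.4733/20 → 12 → M, 27.2715/10 → 2 → C; chars MC.
Square: 2.4733/2 → 1, 7.2715/1 → 7; chars 17.
Subsquare: 0.4733/0.0833333 → 5 → f, 0.2715/0.0416667 → 6 → g; chars fg.

MC17fg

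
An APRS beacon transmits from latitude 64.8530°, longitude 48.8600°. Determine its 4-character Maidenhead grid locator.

LP44

Offset from 180°W / 90°S: lon 228.86°, lat 154.85°.
Field: 228.86/20 → 11 → L, 154.85/10 → 15 → P; chars LP.
Square: 8.86/2 → 4, 4.85/1 → 4; chars 44.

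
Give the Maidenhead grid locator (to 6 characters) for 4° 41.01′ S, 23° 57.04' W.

HI85ah

Offset from 180°W / 90°S: lon 156.0493°, lat 85.3165°.
Field (20°×10°, letters A–R): 156.0493/20 → 7 → H, 85.3165/10 → 8 → I; chars HI.
Square (2°×1°, digits 0–9): 16.0493/2 → 8, 5.3165/1 → 5; chars 85.
Subsquare (5′×2.5′, letters a–x): 0.0493/0.0833333 → 0 → a, 0.3165/0.0416667 → 7 → h; chars ah.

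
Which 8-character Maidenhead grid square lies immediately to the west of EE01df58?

Longitude extended square 5; −1 → 4.
The latitude characters are unchanged.

EE01df48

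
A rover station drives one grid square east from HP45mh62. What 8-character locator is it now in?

HP45mh72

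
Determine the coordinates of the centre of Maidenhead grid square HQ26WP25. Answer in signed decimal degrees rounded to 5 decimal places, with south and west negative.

Field H=7, Q=16: +7·20° lon, +16·10° lat → SW at lon -40°, lat 70°.
Square 2, 6: +2·2° lon, +6·1° lat → SW at lon -36°, lat 76°.
Subsquare w=22, p=15: +22·0.0833333° lon, +15·0.0416667° lat → SW at lon -34.1667°, lat 76.625°.
Extended square 2, 5: +2·0.00833333° lon, +5·0.00416667° lat → SW at lon -34.15°, lat 76.6458°.
Cell spans 0.00833333° lon × 0.00416667° lat. Centre is SW corner plus half of each.
latitude 76.64792, longitude -34.14583.

76.64792, -34.14583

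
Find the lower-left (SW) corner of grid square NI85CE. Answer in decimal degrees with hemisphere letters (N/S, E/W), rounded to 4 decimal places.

Field N=13, I=8: +13·20° lon, +8·10° lat → SW at lon 80°, lat -10°.
Square 8, 5: +8·2° lon, +5·1° lat → SW at lon 96°, lat -5°.
Subsquare c=2, e=4: +2·0.0833333° lon, +4·0.0416667° lat → SW at lon 96.1667°, lat -4.83333°.
latitude 4.8333° S, longitude 96.1667° E.

4.8333° S, 96.1667° E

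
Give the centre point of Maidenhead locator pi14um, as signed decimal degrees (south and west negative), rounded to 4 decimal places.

Field P=15, I=8: +15·20° lon, +8·10° lat → SW at lon 120°, lat -10°.
Square 1, 4: +1·2° lon, +4·1° lat → SW at lon 122°, lat -6°.
Subsquare u=20, m=12: +20·0.0833333° lon, +12·0.0416667° lat → SW at lon 123.667°, lat -5.5°.
Cell spans 0.0833333° lon × 0.0416667° lat. Centre is SW corner plus half of each.
latitude -5.4792, longitude 123.7083.

-5.4792, 123.7083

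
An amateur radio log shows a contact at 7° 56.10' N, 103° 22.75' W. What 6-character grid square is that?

DJ87hw

Add 180° to longitude and 90° to latitude: 76.6208, 97.9350.
Field: 76.6208/20 → 3 → D, 97.9350/10 → 9 → J; chars DJ.
Square: 16.6208/2 → 8, 7.9350/1 → 7; chars 87.
Subsquare: 0.6208/0.0833333 → 7 → h, 0.9350/0.0416667 → 22 → w; chars hw.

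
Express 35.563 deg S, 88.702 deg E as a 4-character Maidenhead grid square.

NF44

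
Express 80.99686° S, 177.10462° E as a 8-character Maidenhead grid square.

RA89na20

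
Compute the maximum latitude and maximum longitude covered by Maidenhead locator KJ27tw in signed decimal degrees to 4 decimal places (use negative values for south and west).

7.9583, 25.6667

Field K=10, J=9: +10·20° lon, +9·10° lat → SW at lon 20°, lat 0°.
Square 2, 7: +2·2° lon, +7·1° lat → SW at lon 24°, lat 7°.
Subsquare t=19, w=22: +19·0.0833333° lon, +22·0.0416667° lat → SW at lon 25.5833°, lat 7.91667°.
Cell spans 0.0833333° lon × 0.0416667° lat. NE corner is SW corner plus one full cell.
latitude 7.9583, longitude 25.6667.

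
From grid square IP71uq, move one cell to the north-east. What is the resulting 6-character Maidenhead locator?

IP71vr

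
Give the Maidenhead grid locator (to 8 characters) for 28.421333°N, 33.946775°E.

Offset from 180°W / 90°S: lon 213.94678°, lat 118.42133°.
Field (20°×10°, letters A–R): 213.94678/20 → 10 → K, 118.42133/10 → 11 → L; chars KL.
Square (2°×1°, digits 0–9): 13.94678/2 → 6, 8.42133/1 → 8; chars 68.
Subsquare (5′×2.5′, letters a–x): 1.94678/0.0833333 → 23 → x, 0.42133/0.0416667 → 10 → k; chars xk.
Extended square (30″×15″, digits 0–9): 0.03011/0.00833333 → 3, 0.00467/0.00416667 → 1; chars 31.

KL68xk31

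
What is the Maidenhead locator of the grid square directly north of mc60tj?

Latitude subsquare j = 9; +1 → 10 = k.
The longitude characters are unchanged.

MC60tk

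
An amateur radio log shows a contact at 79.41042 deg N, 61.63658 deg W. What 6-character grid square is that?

FQ99ej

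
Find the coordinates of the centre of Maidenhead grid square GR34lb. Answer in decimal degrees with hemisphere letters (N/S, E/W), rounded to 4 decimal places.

Field G=6, R=17: +6·20° lon, +17·10° lat → SW at lon -60°, lat 80°.
Square 3, 4: +3·2° lon, +4·1° lat → SW at lon -54°, lat 84°.
Subsquare l=11, b=1: +11·0.0833333° lon, +1·0.0416667° lat → SW at lon -53.0833°, lat 84.0417°.
Cell spans 0.0833333° lon × 0.0416667° lat. Centre is SW corner plus half of each.
latitude 84.0625° N, longitude 53.0417° W.

84.0625° N, 53.0417° W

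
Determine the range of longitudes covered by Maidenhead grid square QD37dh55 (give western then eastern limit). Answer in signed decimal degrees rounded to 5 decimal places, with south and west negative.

146.29167, 146.30000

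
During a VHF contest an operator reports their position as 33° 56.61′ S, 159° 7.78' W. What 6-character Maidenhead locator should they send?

Offset from 180°W / 90°S: lon 20.8703°, lat 56.0565°.
Field: lon ⌊20.8703/20⌋ = 1 → B; lat ⌊56.0565/10⌋ = 5 → F.
Square: lon ⌊0.8703/2⌋ = 0; lat ⌊6.0565/1⌋ = 6.
Subsquare: lon ⌊0.8703/0.0833333⌋ = 10 → k; lat ⌊0.0565/0.0416667⌋ = 1 → b.

BF06kb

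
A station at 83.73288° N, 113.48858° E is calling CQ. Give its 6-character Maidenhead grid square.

Shift to the Maidenhead origin (180°W, 90°S): lon 293.4886, lat 173.7329.
Field: lon ⌊293.4886/20⌋ = 14 → O; lat ⌊173.7329/10⌋ = 17 → R.
Square: lon ⌊13.4886/2⌋ = 6; lat ⌊3.7329/1⌋ = 3.
Subsquare: lon ⌊1.4886/0.0833333⌋ = 17 → r; lat ⌊0.7329/0.0416667⌋ = 17 → r.

OR63rr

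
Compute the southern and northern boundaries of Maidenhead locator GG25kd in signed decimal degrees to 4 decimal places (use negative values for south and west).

-24.8750, -24.8333

Field G=6, G=6: +6·20° lon, +6·10° lat → SW at lon -60°, lat -30°.
Square 2, 5: +2·2° lon, +5·1° lat → SW at lon -56°, lat -25°.
Subsquare k=10, d=3: +10·0.0833333° lon, +3·0.0416667° lat → SW at lon -55.1667°, lat -24.875°.
Cell spans 0.0833333° lon × 0.0416667° lat.
south -24.8750, north -24.8333.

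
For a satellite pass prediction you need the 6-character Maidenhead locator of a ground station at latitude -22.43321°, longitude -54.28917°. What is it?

Shift to the Maidenhead origin (180°W, 90°S): lon 125.7108, lat 67.5668.
Field (20°×10°, letters A–R): lon ⌊125.7108/20⌋ = 6 → G; lat ⌊67.5668/10⌋ = 6 → G.
Square (2°×1°, digits 0–9): lon ⌊5.7108/2⌋ = 2; lat ⌊7.5668/1⌋ = 7.
Subsquare (5′×2.5′, letters a–x): lon ⌊1.7108/0.0833333⌋ = 20 → u; lat ⌊0.5668/0.0416667⌋ = 13 → n.

GG27un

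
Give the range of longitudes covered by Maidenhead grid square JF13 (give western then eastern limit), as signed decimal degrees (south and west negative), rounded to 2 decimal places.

2.00, 4.00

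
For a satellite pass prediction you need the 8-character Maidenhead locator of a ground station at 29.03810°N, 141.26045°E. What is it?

QL09pa19

Shift to the Maidenhead origin (180°W, 90°S): lon 321.26045, lat 119.03810.
Field: 321.26045/20 → 16 → Q, 119.03810/10 → 11 → L; chars QL.
Square: 1.26045/2 → 0, 9.03810/1 → 9; chars 09.
Subsquare: 1.26045/0.0833333 → 15 → p, 0.03810/0.0416667 → 0 → a; chars pa.
Extended square: 0.01045/0.00833333 → 1, 0.03810/0.00416667 → 9; chars 19.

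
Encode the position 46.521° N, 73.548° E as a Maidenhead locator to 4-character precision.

MN66

Offset from 180°W / 90°S: lon 253.55°, lat 136.52°.
Field: lon ⌊253.55/20⌋ = 12 → M; lat ⌊136.52/10⌋ = 13 → N.
Square: lon ⌊13.55/2⌋ = 6; lat ⌊6.52/1⌋ = 6.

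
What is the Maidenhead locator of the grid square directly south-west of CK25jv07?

CK25iv96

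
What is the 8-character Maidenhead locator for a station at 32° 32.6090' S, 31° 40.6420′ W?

Add 180° to longitude and 90° to latitude: 148.32263, 57.45652.
Field: 148.32263/20 → 7 → H, 57.45652/10 → 5 → F; chars HF.
Square: 8.32263/2 → 4, 7.45652/1 → 7; chars 47.
Subsquare: 0.32263/0.0833333 → 3 → d, 0.45652/0.0416667 → 10 → k; chars dk.
Extended square: 0.07263/0.00833333 → 8, 0.03985/0.00416667 → 9; chars 89.

HF47dk89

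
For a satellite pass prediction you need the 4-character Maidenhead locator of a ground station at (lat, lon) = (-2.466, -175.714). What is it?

AI27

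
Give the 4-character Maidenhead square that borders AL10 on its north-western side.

Longitude square 1; −1 → 0.
Latitude square 0; +1 → 1.

AL01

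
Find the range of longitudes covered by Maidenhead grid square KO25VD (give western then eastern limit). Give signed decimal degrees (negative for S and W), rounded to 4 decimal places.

25.7500, 25.8333

Field K=10, O=14: +10·20° lon, +14·10° lat → SW at lon 20°, lat 50°.
Square 2, 5: +2·2° lon, +5·1° lat → SW at lon 24°, lat 55°.
Subsquare v=21, d=3: +21·0.0833333° lon, +3·0.0416667° lat → SW at lon 25.75°, lat 55.125°.
Cell spans 0.0833333° lon × 0.0416667° lat.
west 25.7500, east 25.8333.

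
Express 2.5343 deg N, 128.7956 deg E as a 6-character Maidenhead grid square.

PJ42jm

Add 180° to longitude and 90° to latitude: 308.7956, 92.5343.
Field: lon ⌊308.7956/20⌋ = 15 → P; lat ⌊92.5343/10⌋ = 9 → J.
Square: lon ⌊8.7956/2⌋ = 4; lat ⌊2.5343/1⌋ = 2.
Subsquare: lon ⌊0.7956/0.0833333⌋ = 9 → j; lat ⌊0.5343/0.0416667⌋ = 12 → m.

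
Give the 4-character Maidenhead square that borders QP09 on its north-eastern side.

Longitude square 0; +1 → 1.
Latitude square 9; +1 → 10, wraps to 0, carry into field.
Latitude field P = 15; +1 → 16 = Q.

QQ10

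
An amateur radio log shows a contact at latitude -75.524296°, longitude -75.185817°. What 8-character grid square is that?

FB24jl74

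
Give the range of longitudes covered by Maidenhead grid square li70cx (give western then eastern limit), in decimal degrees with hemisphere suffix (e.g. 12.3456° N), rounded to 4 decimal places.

54.1667° E, 54.2500° E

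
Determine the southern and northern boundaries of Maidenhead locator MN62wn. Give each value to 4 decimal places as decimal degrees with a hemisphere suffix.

42.5417° N, 42.5833° N

Field M=12, N=13: +12·20° lon, +13·10° lat → SW at lon 60°, lat 40°.
Square 6, 2: +6·2° lon, +2·1° lat → SW at lon 72°, lat 42°.
Subsquare w=22, n=13: +22·0.0833333° lon, +13·0.0416667° lat → SW at lon 73.8333°, lat 42.5417°.
Cell spans 0.0833333° lon × 0.0416667° lat.
south 42.5417° N, north 42.5833° N.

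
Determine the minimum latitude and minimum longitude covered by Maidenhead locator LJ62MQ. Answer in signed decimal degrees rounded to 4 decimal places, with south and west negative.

2.6667, 53.0000

Field L=11, J=9: +11·20° lon, +9·10° lat → SW at lon 40°, lat 0°.
Square 6, 2: +6·2° lon, +2·1° lat → SW at lon 52°, lat 2°.
Subsquare m=12, q=16: +12·0.0833333° lon, +16·0.0416667° lat → SW at lon 53°, lat 2.66667°.
latitude 2.6667, longitude 53.0000.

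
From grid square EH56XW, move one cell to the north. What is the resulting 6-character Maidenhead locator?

EH56xx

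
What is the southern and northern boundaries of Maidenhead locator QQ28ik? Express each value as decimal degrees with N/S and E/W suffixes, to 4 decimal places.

78.4167° N, 78.4583° N

Field Q=16, Q=16: +16·20° lon, +16·10° lat → SW at lon 140°, lat 70°.
Square 2, 8: +2·2° lon, +8·1° lat → SW at lon 144°, lat 78°.
Subsquare i=8, k=10: +8·0.0833333° lon, +10·0.0416667° lat → SW at lon 144.667°, lat 78.4167°.
Cell spans 0.0833333° lon × 0.0416667° lat.
south 78.4167° N, north 78.4583° N.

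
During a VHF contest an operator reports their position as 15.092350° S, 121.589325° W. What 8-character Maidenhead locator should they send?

CH94ev97

Add 180° to longitude and 90° to latitude: 58.41067, 74.90765.
Field: lon ⌊58.41067/20⌋ = 2 → C; lat ⌊74.90765/10⌋ = 7 → H.
Square: lon ⌊18.41067/2⌋ = 9; lat ⌊4.90765/1⌋ = 4.
Subsquare: lon ⌊0.41067/0.0833333⌋ = 4 → e; lat ⌊0.90765/0.0416667⌋ = 21 → v.
Extended square: lon ⌊0.07734/0.00833333⌋ = 9; lat ⌊0.03265/0.00416667⌋ = 7.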